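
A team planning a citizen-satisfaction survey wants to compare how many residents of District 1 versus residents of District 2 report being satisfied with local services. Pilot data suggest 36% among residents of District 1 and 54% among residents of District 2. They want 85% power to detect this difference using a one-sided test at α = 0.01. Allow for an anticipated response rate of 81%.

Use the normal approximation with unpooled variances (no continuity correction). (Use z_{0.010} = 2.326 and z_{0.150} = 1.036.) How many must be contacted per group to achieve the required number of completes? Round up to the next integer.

n = (z_α + z_β)² · [p₁(1−p₁) + p₂(1−p₂)] / (p₁ − p₂)²
  = (2.326 + 1.036)² · (0.36·0.64 + 0.54·0.46) / (-0.18)²
  = (3.362)² · (0.2304 + 0.2484) / 0.0324
  = 11.3030 · 0.4788 / 0.0324
  = 167.03
Adjust for 81% response: 167.03 / 0.81 = 206.21.
Round up → n = 207 per group.

n = 207 per group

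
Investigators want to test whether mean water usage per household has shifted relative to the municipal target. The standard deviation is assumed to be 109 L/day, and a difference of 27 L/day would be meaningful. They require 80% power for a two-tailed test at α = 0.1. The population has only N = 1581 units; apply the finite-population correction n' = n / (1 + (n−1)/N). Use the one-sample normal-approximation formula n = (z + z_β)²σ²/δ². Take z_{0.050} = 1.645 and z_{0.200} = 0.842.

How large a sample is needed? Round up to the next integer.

n = (z_{α/2} + z_β)² · σ² / δ²
  = (1.645 + 0.842)² · 109² / 27²
  = 6.1852 · 11881 / 729
  = 100.80
Finite-population correction (N = 1581): 100.80 / (1 + (100.80 − 1)/1581) = 94.82.
Round up → n = 95.

n = 95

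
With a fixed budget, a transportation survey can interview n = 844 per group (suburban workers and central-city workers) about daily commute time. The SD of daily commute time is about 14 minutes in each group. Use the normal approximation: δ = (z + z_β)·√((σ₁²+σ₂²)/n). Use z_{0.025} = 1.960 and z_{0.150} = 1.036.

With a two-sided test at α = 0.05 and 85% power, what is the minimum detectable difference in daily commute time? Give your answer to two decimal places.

δ = (z_{α/2} + z_β) · √((σ₁²+σ₂²)/n)
  = (1.960 + 1.036) · √(392/844)
  = 2.996 · √0.46445
  = 2.996 · 0.6815
  = 2.0418

Minimum detectable difference ≈ 2.04 minutes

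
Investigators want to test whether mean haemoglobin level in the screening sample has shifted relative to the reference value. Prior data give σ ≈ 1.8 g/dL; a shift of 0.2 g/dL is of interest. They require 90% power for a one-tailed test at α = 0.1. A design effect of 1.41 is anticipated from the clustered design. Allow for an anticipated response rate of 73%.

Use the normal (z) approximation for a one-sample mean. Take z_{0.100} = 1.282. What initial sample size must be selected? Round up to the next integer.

n = 1029

n = (z_α + z_β)² · σ² / δ²
  = (1.282 + 1.282)² · 1.8² / 0.2²
  = 6.5741 · 3.24 / 0.04
  = 532.50
Design effect: 1.41 × 532.50 = 750.83.
Adjust for 73% response: 750.83 / 0.73 = 1028.53.
Round up → n = 1029.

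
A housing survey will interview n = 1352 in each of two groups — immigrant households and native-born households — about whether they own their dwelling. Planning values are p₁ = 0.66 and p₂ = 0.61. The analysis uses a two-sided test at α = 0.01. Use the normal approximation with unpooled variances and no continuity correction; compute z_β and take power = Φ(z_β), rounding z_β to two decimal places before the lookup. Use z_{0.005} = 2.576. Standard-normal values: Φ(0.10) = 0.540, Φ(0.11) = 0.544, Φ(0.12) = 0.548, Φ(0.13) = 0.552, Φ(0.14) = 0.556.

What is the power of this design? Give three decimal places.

Power ≈ 0.552

z_β = |p₁−p₂|·√(n/[p₁q₁+p₂q₂]) − z_{α/2}
    = 0.05 · √(1352/0.4623) − 2.576
    = 0.05 · 54.0787 − 2.576
    = 2.7039 − 2.576 = 0.1279 → 0.13
Power = Φ(0.13) = 0.552.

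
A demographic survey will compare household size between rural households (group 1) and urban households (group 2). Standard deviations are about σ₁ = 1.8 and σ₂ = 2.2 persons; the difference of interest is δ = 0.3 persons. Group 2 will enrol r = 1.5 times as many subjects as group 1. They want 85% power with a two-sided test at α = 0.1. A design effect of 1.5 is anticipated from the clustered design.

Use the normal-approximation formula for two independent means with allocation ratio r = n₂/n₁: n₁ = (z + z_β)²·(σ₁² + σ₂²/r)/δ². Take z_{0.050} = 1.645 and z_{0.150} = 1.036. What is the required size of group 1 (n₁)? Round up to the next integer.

n₁ = 775

n₁ = (z_{α/2} + z_β)² · (σ₁² + σ₂²/r) / δ²
   = (1.645 + 1.036)² · (1.8² + 2.2²/1.5) / 0.3²
   = 7.1878 · (3.24 + 3.2267) / 0.09
   = 7.1878 · 6.4667 / 0.09
   = 516.45
Design effect: 1.5 × 516.45 = 774.68.
Round up → n₁ = 775; n₂ = r·n₁ = 1.5 × 775 = 1163.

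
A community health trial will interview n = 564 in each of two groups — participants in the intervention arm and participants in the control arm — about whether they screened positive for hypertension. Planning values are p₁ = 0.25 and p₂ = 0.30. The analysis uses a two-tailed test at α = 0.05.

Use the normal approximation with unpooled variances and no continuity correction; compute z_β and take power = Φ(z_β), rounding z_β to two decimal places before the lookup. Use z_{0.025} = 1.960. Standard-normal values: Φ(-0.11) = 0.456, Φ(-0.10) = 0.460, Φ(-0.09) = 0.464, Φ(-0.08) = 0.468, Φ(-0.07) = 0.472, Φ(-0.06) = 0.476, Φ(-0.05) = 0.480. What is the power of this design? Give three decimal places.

z_β = |p₁−p₂|·√(n/[p₁q₁+p₂q₂]) − z_{α/2}
    = 0.05 · √(564/0.3975) − 1.960
    = 0.05 · 37.6679 − 1.960
    = 1.8834 − 1.960 = -0.0766 → -0.08
Power = Φ(-0.08) = 0.468.

Power ≈ 0.468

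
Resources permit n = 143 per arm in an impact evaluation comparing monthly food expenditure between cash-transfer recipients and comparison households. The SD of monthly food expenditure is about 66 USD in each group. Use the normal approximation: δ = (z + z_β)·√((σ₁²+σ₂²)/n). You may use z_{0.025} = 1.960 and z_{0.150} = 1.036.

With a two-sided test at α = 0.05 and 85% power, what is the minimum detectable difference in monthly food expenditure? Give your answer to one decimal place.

δ = (z_{α/2} + z_β) · √((σ₁²+σ₂²)/n)
  = (1.960 + 1.036) · √(8712/143)
  = 2.996 · √60.9231
  = 2.996 · 7.8053
  = 23.3847

Minimum detectable difference ≈ 23.4 USD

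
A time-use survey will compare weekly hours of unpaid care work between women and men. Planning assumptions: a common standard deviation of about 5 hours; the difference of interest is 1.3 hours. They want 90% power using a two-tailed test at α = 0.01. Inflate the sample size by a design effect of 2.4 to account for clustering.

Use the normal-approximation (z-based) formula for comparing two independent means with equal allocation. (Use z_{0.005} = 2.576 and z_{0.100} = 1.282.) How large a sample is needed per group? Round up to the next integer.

n = (z_{α/2} + z_β)² · (σ₁² + σ₂²) / δ²
  = (2.576 + 1.282)² · (2·5² = 50) / 1.3²
  = 14.8842 · 50 / 1.69
  = 440.36
Design effect: 2.4 × 440.36 = 1056.86.
Round up → n = 1057 per group.

n = 1057 per group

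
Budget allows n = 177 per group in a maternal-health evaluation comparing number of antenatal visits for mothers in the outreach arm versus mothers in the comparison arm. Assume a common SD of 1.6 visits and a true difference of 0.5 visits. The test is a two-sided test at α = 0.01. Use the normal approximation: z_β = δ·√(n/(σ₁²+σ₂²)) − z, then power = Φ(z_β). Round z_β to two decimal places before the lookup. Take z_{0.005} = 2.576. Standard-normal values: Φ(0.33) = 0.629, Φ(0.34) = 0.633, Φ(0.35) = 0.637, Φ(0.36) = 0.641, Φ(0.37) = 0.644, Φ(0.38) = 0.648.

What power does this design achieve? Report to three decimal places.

Power ≈ 0.641

z_β = δ·√(n/(σ₁²+σ₂²)) − z_{α/2}
    = 0.5 · √(177/5.12) − 2.576
    = 0.5 · 5.87965 − 2.576
    = 2.9398 − 2.576 = 0.3638 → 0.36
Power = Φ(0.36) = 0.641.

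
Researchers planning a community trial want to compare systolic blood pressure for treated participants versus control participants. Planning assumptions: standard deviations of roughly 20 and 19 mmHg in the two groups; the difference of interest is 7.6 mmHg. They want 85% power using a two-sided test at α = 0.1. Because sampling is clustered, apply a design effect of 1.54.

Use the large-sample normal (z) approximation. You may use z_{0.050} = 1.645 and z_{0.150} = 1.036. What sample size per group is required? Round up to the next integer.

n = (z_{α/2} + z_β)² · (σ₁² + σ₂²) / δ²
  = (1.645 + 1.036)² · (20² + 19² = 761) / 7.6²
  = 7.1878 · 761 / 57.76
  = 94.70
Design effect: 1.54 × 94.70 = 145.84.
Round up → n = 146 per group.

n = 146 per group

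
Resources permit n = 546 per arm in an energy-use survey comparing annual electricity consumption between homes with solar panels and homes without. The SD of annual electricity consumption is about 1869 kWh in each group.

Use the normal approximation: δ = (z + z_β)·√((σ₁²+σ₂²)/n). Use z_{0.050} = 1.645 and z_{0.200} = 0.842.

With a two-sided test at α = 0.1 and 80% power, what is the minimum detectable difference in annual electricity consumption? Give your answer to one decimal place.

δ = (z_{α/2} + z_β) · √((σ₁²+σ₂²)/n)
  = (1.645 + 0.842) · √(6986322/546)
  = 2.487 · √12795.5
  = 2.487 · 113.1170
  = 281.3220

Minimum detectable difference ≈ 281.3 kWh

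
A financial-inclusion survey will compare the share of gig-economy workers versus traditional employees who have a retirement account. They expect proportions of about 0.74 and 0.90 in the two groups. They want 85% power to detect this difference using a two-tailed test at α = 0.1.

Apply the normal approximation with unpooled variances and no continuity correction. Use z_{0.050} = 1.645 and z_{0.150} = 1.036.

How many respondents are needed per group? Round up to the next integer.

n = 80 per group

n = (z_{α/2} + z_β)² · [p₁(1−p₁) + p₂(1−p₂)] / (p₁ − p₂)²
  = (1.645 + 1.036)² · (0.74·0.26 + 0.90·0.10) / (-0.16)²
  = (2.681)² · (0.1924 + 0.0900) / 0.0256
  = 7.1878 · 0.2824 / 0.0256
  = 79.29
Round up → n = 80 per group.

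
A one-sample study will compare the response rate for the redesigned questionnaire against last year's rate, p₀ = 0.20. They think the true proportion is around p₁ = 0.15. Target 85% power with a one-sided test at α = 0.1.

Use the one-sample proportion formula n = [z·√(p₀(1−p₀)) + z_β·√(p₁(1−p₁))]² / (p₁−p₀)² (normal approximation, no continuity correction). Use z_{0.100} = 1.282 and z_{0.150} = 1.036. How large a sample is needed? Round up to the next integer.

n = [z_α·√(p₀q₀) + z_β·√(p₁q₁)]² / (p₁ − p₀)²
  = [1.282·√(0.20·0.80) + 1.036·√(0.15·0.85)]² / (-0.05)²
  = [1.282·0.4000 + 1.036·0.3571]² / 0.0025
  = [0.8827]² / 0.0025
  = 311.68
Round up → n = 312.

n = 312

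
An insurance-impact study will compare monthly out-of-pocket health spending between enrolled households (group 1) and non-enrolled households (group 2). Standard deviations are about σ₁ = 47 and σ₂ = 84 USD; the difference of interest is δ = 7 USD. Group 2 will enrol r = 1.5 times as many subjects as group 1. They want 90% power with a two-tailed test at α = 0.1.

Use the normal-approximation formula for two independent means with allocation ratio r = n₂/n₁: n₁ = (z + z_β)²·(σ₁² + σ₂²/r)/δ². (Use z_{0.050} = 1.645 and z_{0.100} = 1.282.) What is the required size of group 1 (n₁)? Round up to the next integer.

n₁ = 1209

n₁ = (z_{α/2} + z_β)² · (σ₁² + σ₂²/r) / δ²
   = (1.645 + 1.282)² · (47² + 84²/1.5) / 7²
   = 8.5673 · (2209 + 4704) / 49
   = 8.5673 · 6913 / 49
   = 1208.69
Round up → n₁ = 1209; n₂ = r·n₁ = 1.5 × 1209 = 1814.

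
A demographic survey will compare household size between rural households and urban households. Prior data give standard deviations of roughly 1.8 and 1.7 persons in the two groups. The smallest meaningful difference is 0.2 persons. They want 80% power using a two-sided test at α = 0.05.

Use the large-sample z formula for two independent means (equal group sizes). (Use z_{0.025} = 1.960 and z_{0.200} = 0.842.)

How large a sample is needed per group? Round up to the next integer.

n = 1204 per group

n = (z_{α/2} + z_β)² · (σ₁² + σ₂²) / δ²
  = (1.960 + 0.842)² · (1.8² + 1.7² = 6.13) / 0.2²
  = 7.8512 · 6.13 / 0.04
  = 1203.20
Round up → n = 1204 per group.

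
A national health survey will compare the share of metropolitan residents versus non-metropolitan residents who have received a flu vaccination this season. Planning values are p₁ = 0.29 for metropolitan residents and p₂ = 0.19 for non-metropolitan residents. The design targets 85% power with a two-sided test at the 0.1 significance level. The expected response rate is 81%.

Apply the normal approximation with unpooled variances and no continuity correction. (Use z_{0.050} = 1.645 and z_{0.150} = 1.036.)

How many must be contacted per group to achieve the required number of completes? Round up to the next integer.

n = 320 per group

n = (z_{α/2} + z_β)² · [p₁(1−p₁) + p₂(1−p₂)] / (p₁ − p₂)²
  = (1.645 + 1.036)² · (0.29·0.71 + 0.19·0.81) / (0.10)²
  = (2.681)² · (0.2059 + 0.1539) / 0.0100
  = 7.1878 · 0.3598 / 0.0100
  = 258.62
Adjust for 81% response: 258.62 / 0.81 = 319.28.
Round up → n = 320 per group.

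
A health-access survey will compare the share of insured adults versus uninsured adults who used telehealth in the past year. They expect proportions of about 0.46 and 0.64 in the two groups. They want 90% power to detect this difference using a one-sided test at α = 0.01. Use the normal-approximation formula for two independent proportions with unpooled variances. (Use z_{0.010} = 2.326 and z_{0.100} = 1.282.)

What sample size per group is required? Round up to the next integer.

n = (z_α + z_β)² · [p₁(1−p₁) + p₂(1−p₂)] / (p₁ − p₂)²
  = (2.326 + 1.282)² · (0.46·0.54 + 0.64·0.36) / (-0.18)²
  = (3.608)² · (0.2484 + 0.2304) / 0.0324
  = 13.0177 · 0.4788 / 0.0324
  = 192.37
Round up → n = 193 per group.

n = 193 per group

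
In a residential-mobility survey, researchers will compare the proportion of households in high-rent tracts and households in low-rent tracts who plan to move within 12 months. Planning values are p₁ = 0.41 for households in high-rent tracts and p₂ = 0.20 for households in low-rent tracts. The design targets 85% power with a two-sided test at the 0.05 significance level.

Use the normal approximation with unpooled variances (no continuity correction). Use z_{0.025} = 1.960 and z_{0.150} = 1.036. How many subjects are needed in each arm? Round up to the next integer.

n = 82 per group

n = (z_{α/2} + z_β)² · [p₁(1−p₁) + p₂(1−p₂)] / (p₁ − p₂)²
  = (1.960 + 1.036)² · (0.41·0.59 + 0.20·0.80) / (0.21)²
  = (2.996)² · (0.2419 + 0.1600) / 0.0441
  = 8.9760 · 0.4019 / 0.0441
  = 81.80
Round up → n = 82 per group.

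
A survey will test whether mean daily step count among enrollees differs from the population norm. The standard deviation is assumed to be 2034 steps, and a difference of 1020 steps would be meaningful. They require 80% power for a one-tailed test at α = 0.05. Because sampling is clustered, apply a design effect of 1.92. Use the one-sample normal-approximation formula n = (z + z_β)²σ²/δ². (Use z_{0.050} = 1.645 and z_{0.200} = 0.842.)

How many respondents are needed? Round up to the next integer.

n = (z_α + z_β)² · σ² / δ²
  = (1.645 + 0.842)² · 2034² / 1020²
  = 6.1852 · 4137156 / 1040400
  = 24.60
Design effect: 1.92 × 24.60 = 47.22.
Round up → n = 48.

n = 48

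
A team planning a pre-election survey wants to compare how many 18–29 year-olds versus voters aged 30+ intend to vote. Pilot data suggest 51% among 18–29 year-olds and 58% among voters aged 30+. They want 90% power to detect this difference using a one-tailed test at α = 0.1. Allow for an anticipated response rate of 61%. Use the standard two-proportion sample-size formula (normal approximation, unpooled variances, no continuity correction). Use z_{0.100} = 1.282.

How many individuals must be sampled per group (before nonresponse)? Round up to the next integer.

n = 1086 per group

n = (z_α + z_β)² · [p₁(1−p₁) + p₂(1−p₂)] / (p₁ − p₂)²
  = (1.282 + 1.282)² · (0.51·0.49 + 0.58·0.42) / (-0.07)²
  = (2.564)² · (0.2499 + 0.2436) / 0.0049
  = 6.5741 · 0.4935 / 0.0049
  = 662.11
Adjust for 61% response: 662.11 / 0.61 = 1085.42.
Round up → n = 1086 per group.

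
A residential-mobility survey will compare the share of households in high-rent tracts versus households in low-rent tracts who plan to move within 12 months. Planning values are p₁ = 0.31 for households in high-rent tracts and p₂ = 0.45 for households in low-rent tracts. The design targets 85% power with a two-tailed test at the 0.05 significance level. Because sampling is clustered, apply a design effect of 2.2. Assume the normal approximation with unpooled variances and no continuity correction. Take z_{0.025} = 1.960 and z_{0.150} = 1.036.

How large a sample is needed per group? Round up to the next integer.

n = 465 per group

n = (z_{α/2} + z_β)² · [p₁(1−p₁) + p₂(1−p₂)] / (p₁ − p₂)²
  = (1.960 + 1.036)² · (0.31·0.69 + 0.45·0.55) / (-0.14)²
  = (2.996)² · (0.2139 + 0.2475) / 0.0196
  = 8.9760 · 0.4614 / 0.0196
  = 211.30
Design effect: 2.2 × 211.30 = 464.87.
Round up → n = 465 per group.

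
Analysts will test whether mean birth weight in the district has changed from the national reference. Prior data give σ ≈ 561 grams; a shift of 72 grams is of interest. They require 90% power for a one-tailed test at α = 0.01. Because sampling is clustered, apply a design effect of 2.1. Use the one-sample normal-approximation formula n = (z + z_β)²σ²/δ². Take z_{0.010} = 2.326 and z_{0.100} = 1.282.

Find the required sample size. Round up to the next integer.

n = (z_α + z_β)² · σ² / δ²
  = (2.326 + 1.282)² · 561² / 72²
  = 13.0177 · 314721 / 5184
  = 790.30
Design effect: 2.1 × 790.30 = 1659.64.
Round up → n = 1660.

n = 1660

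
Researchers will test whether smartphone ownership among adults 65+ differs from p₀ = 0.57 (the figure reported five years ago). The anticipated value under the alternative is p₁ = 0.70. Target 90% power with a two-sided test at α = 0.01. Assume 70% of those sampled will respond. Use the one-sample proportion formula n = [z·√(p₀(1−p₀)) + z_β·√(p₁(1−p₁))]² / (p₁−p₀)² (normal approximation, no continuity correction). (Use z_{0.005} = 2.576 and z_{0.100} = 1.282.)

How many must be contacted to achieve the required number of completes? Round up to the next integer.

n = [z_{α/2}·√(p₀q₀) + z_β·√(p₁q₁)]² / (p₁ − p₀)²
  = [2.576·√(0.57·0.43) + 1.282·√(0.70·0.30)]² / (0.13)²
  = [2.576·0.4951 + 1.282·0.4583]² / 0.0169
  = [1.8628]² / 0.0169
  = 205.33
Adjust for 70% response: 205.33 / 0.70 = 293.32.
Round up → n = 294.

n = 294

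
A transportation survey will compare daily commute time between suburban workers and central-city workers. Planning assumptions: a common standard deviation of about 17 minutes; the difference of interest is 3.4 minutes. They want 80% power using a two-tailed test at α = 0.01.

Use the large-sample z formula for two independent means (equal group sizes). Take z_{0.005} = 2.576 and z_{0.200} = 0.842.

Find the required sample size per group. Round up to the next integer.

n = (z_{α/2} + z_β)² · (σ₁² + σ₂²) / δ²
  = (2.576 + 0.842)² · (2·17² = 578) / 3.4²
  = 11.6827 · 578 / 11.56
  = 584.14
Round up → n = 585 per group.

n = 585 per group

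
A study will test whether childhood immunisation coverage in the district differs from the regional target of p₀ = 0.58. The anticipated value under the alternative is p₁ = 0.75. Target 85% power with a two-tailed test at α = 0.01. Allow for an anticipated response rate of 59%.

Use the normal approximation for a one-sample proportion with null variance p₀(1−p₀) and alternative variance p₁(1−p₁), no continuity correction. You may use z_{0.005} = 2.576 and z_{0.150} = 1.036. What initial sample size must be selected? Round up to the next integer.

n = 174

n = [z_{α/2}·√(p₀q₀) + z_β·√(p₁q₁)]² / (p₁ − p₀)²
  = [2.576·√(0.58·0.42) + 1.036·√(0.75·0.25)]² / (0.17)²
  = [2.576·0.4936 + 1.036·0.4330]² / 0.0289
  = [1.7200]² / 0.0289
  = 102.37
Adjust for 59% response: 102.37 / 0.59 = 173.50.
Round up → n = 174.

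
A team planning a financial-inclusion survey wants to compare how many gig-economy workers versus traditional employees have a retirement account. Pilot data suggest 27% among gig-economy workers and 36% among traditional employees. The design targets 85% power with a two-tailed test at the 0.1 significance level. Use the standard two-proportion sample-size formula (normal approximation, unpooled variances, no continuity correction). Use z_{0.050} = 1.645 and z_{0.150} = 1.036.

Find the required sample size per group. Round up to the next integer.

n = (z_{α/2} + z_β)² · [p₁(1−p₁) + p₂(1−p₂)] / (p₁ − p₂)²
  = (1.645 + 1.036)² · (0.27·0.73 + 0.36·0.64) / (-0.09)²
  = (2.681)² · (0.1971 + 0.2304) / 0.0081
  = 7.1878 · 0.4275 / 0.0081
  = 379.35
Round up → n = 380 per group.

n = 380 per group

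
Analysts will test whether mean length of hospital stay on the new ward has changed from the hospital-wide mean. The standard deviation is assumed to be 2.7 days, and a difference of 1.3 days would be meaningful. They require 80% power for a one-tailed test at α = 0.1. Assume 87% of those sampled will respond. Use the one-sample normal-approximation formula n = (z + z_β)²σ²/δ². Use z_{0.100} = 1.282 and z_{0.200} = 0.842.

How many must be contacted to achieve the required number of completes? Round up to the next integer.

n = 23

n = (z_α + z_β)² · σ² / δ²
  = (1.282 + 0.842)² · 2.7² / 1.3²
  = 4.5114 · 7.29 / 1.69
  = 19.46
Adjust for 87% response: 19.46 / 0.87 = 22.37.
Round up → n = 23.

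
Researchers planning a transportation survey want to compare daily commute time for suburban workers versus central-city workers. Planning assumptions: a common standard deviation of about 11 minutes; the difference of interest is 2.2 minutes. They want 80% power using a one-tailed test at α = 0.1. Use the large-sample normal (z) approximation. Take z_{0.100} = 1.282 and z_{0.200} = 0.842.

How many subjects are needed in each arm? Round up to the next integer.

n = 226 per group

n = (z_α + z_β)² · (σ₁² + σ₂²) / δ²
  = (1.282 + 0.842)² · (2·11² = 242) / 2.2²
  = 4.5114 · 242 / 4.84
  = 225.57
Round up → n = 226 per group.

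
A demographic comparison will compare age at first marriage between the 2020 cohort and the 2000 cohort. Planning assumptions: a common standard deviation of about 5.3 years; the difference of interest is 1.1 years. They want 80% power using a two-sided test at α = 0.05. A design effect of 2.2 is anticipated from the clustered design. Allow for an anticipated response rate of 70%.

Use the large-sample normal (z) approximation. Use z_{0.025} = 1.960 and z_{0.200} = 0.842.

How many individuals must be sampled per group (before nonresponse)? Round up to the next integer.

n = (z_{α/2} + z_β)² · (σ₁² + σ₂²) / δ²
  = (1.960 + 0.842)² · (2·5.3² = 56.18) / 1.1²
  = 7.8512 · 56.18 / 1.21
  = 364.53
Design effect: 2.2 × 364.53 = 801.96.
Adjust for 70% response: 801.96 / 0.70 = 1145.66.
Round up → n = 1146 per group.

n = 1146 per group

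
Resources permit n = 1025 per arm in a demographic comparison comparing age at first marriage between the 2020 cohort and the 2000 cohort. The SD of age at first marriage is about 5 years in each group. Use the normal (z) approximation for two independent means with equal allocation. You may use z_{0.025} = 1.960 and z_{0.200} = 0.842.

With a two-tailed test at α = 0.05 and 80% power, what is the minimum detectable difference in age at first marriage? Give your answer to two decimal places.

δ = (z_{α/2} + z_β) · √((σ₁²+σ₂²)/n)
  = (1.960 + 0.842) · √(50/1025)
  = 2.802 · √0.04878
  = 2.802 · 0.2209
  = 0.6189

Minimum detectable difference ≈ 0.62 years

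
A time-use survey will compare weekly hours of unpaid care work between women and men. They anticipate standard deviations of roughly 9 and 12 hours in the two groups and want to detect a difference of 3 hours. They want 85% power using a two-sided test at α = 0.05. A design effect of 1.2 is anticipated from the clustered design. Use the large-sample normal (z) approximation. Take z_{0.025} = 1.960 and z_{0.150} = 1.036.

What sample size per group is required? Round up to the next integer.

n = 270 per group

n = (z_{α/2} + z_β)² · (σ₁² + σ₂²) / δ²
  = (1.960 + 1.036)² · (9² + 12² = 225) / 3²
  = 8.9760 · 225 / 9
  = 224.40
Design effect: 1.2 × 224.40 = 269.28.
Round up → n = 270 per group.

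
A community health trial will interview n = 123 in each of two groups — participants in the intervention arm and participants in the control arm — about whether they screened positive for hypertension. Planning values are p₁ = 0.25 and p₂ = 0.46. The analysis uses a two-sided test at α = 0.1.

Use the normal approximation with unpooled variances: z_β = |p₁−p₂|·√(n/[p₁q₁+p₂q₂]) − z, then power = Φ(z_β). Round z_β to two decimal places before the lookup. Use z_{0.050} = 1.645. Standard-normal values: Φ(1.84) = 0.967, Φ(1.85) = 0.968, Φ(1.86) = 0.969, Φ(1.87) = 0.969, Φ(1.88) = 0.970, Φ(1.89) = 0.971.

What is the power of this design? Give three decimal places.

z_β = |p₁−p₂|·√(n/[p₁q₁+p₂q₂]) − z_{α/2}
    = 0.21 · √(123/0.4359) − 1.645
    = 0.21 · 16.7981 − 1.645
    = 3.5276 − 1.645 = 1.8826 → 1.88
Power = Φ(1.88) = 0.970.

Power ≈ 0.970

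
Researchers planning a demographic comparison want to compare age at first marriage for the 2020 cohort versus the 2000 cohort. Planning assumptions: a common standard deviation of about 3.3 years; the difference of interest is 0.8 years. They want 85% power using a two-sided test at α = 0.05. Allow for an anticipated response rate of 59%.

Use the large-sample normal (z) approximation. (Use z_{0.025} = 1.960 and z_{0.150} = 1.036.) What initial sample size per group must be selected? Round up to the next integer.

n = 518 per group

n = (z_{α/2} + z_β)² · (σ₁² + σ₂²) / δ²
  = (1.960 + 1.036)² · (2·3.3² = 21.78) / 0.8²
  = 8.9760 · 21.78 / 0.64
  = 305.47
Adjust for 59% response: 305.47 / 0.59 = 517.74.
Round up → n = 518 per group.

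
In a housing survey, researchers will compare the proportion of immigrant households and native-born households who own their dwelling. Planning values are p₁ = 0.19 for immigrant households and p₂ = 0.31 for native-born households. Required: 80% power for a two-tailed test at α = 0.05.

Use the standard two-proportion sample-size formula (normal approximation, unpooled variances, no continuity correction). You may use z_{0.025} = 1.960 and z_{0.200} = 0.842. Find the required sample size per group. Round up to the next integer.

n = (z_{α/2} + z_β)² · [p₁(1−p₁) + p₂(1−p₂)] / (p₁ − p₂)²
  = (1.960 + 0.842)² · (0.19·0.81 + 0.31·0.69) / (-0.12)²
  = (2.802)² · (0.1539 + 0.2139) / 0.0144
  = 7.8512 · 0.3678 / 0.0144
  = 200.53
Round up → n = 201 per group.

n = 201 per group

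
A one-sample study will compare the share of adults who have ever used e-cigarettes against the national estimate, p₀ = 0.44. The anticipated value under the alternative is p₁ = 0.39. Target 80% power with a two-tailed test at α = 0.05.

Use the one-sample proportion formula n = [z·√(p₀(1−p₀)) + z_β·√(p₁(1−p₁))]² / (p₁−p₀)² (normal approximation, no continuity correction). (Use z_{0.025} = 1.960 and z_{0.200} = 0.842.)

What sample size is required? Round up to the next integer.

n = [z_{α/2}·√(p₀q₀) + z_β·√(p₁q₁)]² / (p₁ − p₀)²
  = [1.960·√(0.44·0.56) + 0.842·√(0.39·0.61)]² / (-0.05)²
  = [1.960·0.4964 + 0.842·0.4877]² / 0.0025
  = [1.3836]² / 0.0025
  = 765.74
Round up → n = 766.

n = 766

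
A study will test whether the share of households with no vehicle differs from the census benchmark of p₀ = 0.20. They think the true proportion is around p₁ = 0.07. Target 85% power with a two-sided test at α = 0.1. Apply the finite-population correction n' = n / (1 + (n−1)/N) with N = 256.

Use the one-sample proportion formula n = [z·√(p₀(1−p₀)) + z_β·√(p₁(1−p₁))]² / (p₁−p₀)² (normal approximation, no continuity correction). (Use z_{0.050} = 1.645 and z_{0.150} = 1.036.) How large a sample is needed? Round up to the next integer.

n = [z_{α/2}·√(p₀q₀) + z_β·√(p₁q₁)]² / (p₁ − p₀)²
  = [1.645·√(0.20·0.80) + 1.036·√(0.07·0.93)]² / (-0.13)²
  = [1.645·0.4000 + 1.036·0.2551]² / 0.0169
  = [0.9223]² / 0.0169
  = 50.34
Finite-population correction (N = 256): 50.34 / (1 + (50.34 − 1)/256) = 42.20.
Round up → n = 43.

n = 43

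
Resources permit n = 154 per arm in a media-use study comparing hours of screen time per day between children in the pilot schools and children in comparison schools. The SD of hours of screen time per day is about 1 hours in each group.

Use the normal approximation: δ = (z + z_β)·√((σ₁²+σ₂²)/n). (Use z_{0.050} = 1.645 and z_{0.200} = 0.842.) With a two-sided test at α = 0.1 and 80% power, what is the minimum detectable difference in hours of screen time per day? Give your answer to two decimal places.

δ = (z_{α/2} + z_β) · √((σ₁²+σ₂²)/n)
  = (1.645 + 0.842) · √(2/154)
  = 2.487 · √0.01299
  = 2.487 · 0.1140
  = 0.2834

Minimum detectable difference ≈ 0.28 hours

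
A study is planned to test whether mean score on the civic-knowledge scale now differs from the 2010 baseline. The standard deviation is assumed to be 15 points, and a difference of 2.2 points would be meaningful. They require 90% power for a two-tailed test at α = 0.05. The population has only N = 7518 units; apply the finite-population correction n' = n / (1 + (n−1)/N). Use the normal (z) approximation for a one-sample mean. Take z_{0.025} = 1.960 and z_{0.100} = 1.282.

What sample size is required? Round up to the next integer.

n = (z_{α/2} + z_β)² · σ² / δ²
  = (1.960 + 1.282)² · 15² / 2.2²
  = 10.5106 · 225 / 4.84
  = 488.61
Finite-population correction (N = 7518): 488.61 / (1 + (488.61 − 1)/7518) = 458.85.
Round up → n = 459.

n = 459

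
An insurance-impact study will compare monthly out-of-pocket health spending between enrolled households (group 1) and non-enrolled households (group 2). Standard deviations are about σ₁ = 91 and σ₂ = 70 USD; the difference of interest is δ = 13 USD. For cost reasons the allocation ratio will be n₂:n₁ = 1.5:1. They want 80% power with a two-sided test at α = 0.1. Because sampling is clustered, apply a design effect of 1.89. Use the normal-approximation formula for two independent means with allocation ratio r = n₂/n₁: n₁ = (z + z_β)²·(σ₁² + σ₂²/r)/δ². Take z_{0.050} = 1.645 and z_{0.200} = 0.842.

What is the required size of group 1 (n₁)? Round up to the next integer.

n₁ = 799

n₁ = (z_{α/2} + z_β)² · (σ₁² + σ₂²/r) / δ²
   = (1.645 + 0.842)² · (91² + 70²/1.5) / 13²
   = 6.1852 · (8281 + 3266.7) / 169
   = 6.1852 · 11547.7 / 169
   = 422.63
Design effect: 1.89 × 422.63 = 798.77.
Round up → n₁ = 799; n₂ = r·n₁ = 1.5 × 799 = 1199.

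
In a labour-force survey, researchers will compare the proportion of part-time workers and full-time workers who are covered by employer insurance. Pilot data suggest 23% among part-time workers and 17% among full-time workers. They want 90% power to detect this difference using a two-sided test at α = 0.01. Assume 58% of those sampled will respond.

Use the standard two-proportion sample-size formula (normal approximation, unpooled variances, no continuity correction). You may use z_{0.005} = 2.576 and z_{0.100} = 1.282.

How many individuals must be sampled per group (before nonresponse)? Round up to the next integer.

n = 2269 per group

n = (z_{α/2} + z_β)² · [p₁(1−p₁) + p₂(1−p₂)] / (p₁ − p₂)²
  = (2.576 + 1.282)² · (0.23·0.77 + 0.17·0.83) / (0.06)²
  = (3.858)² · (0.1771 + 0.1411) / 0.0036
  = 14.8842 · 0.3182 / 0.0036
  = 1315.59
Adjust for 58% response: 1315.59 / 0.58 = 2268.27.
Round up → n = 2269 per group.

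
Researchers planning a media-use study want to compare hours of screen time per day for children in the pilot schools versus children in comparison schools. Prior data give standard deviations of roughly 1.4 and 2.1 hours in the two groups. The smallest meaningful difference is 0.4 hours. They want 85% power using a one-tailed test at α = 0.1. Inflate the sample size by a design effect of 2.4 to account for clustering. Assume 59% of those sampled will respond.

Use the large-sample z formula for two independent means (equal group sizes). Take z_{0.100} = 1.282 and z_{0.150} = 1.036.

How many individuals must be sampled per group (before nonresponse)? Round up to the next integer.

n = 871 per group

n = (z_α + z_β)² · (σ₁² + σ₂²) / δ²
  = (1.282 + 1.036)² · (1.4² + 2.1² = 6.37) / 0.4²
  = 5.3731 · 6.37 / 0.16
  = 213.92
Design effect: 2.4 × 213.92 = 513.40.
Adjust for 59% response: 513.40 / 0.59 = 870.17.
Round up → n = 871 per group.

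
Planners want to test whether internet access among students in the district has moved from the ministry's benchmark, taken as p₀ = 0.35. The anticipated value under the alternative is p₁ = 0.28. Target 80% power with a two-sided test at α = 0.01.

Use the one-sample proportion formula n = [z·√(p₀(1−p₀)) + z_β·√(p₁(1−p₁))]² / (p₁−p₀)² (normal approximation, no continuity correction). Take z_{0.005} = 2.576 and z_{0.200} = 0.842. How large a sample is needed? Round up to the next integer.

n = [z_{α/2}·√(p₀q₀) + z_β·√(p₁q₁)]² / (p₁ − p₀)²
  = [2.576·√(0.35·0.65) + 0.842·√(0.28·0.72)]² / (-0.07)²
  = [2.576·0.4770 + 0.842·0.4490]² / 0.0049
  = [1.6067]² / 0.0049
  = 526.85
Round up → n = 527.

n = 527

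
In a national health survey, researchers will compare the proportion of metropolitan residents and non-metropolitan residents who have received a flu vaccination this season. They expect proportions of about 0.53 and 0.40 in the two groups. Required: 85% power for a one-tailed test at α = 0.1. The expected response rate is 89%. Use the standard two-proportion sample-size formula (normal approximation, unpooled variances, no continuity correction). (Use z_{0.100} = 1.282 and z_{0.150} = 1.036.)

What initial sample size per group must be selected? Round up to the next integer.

n = 175 per group

n = (z_α + z_β)² · [p₁(1−p₁) + p₂(1−p₂)] / (p₁ − p₂)²
  = (1.282 + 1.036)² · (0.53·0.47 + 0.40·0.60) / (0.13)²
  = (2.318)² · (0.2491 + 0.2400) / 0.0169
  = 5.3731 · 0.4891 / 0.0169
  = 155.50
Adjust for 89% response: 155.50 / 0.89 = 174.72.
Round up → n = 175 per group.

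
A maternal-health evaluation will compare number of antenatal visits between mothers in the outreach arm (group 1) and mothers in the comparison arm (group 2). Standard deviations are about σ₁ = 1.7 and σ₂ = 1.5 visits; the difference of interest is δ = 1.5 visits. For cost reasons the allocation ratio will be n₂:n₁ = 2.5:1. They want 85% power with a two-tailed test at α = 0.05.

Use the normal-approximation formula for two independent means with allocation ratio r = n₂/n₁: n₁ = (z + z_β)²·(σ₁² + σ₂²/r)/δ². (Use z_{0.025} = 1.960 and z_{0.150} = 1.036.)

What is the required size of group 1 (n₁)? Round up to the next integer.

n₁ = (z_{α/2} + z_β)² · (σ₁² + σ₂²/r) / δ²
   = (1.960 + 1.036)² · (1.7² + 1.5²/2.5) / 1.5²
   = 8.9760 · (2.89 + 0.9) / 2.25
   = 8.9760 · 3.79 / 2.25
   = 15.12
Round up → n₁ = 16; n₂ = r·n₁ = 2.5 × 16 = 40.

n₁ = 16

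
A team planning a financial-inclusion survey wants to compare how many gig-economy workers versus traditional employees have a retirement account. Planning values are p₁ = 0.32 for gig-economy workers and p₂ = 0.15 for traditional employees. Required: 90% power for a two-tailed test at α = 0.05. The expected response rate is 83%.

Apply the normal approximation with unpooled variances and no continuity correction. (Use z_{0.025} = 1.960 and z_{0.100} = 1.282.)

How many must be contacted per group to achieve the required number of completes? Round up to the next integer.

n = 152 per group

n = (z_{α/2} + z_β)² · [p₁(1−p₁) + p₂(1−p₂)] / (p₁ − p₂)²
  = (1.960 + 1.282)² · (0.32·0.68 + 0.15·0.85) / (0.17)²
  = (3.242)² · (0.2176 + 0.1275) / 0.0289
  = 10.5106 · 0.3451 / 0.0289
  = 125.51
Adjust for 83% response: 125.51 / 0.83 = 151.22.
Round up → n = 152 per group.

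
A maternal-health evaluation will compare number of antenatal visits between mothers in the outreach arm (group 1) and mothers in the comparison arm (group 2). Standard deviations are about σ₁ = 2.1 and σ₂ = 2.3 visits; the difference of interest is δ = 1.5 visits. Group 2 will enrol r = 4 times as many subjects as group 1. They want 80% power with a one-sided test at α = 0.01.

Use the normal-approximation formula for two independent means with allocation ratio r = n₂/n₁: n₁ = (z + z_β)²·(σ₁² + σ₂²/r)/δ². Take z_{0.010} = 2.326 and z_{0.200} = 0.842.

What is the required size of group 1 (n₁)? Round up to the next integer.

n₁ = 26

n₁ = (z_α + z_β)² · (σ₁² + σ₂²/r) / δ²
   = (2.326 + 0.842)² · (2.1² + 2.3²/4) / 1.5²
   = 10.0362 · (4.41 + 1.3225) / 2.25
   = 10.0362 · 5.7325 / 2.25
   = 25.57
Round up → n₁ = 26; n₂ = r·n₁ = 4 × 26 = 104.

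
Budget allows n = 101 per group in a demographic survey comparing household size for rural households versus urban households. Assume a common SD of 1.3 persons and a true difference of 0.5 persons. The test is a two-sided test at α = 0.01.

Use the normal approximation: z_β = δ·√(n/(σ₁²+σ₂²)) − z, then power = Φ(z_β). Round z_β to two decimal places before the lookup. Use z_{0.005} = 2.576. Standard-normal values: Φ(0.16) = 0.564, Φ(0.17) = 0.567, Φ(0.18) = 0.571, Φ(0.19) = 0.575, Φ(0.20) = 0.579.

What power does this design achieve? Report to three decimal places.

Power ≈ 0.564

z_β = δ·√(n/(σ₁²+σ₂²)) − z_{α/2}
    = 0.5 · √(101/3.38) − 2.576
    = 0.5 · 5.46641 − 2.576
    = 2.7332 − 2.576 = 0.1572 → 0.16
Power = Φ(0.16) = 0.564.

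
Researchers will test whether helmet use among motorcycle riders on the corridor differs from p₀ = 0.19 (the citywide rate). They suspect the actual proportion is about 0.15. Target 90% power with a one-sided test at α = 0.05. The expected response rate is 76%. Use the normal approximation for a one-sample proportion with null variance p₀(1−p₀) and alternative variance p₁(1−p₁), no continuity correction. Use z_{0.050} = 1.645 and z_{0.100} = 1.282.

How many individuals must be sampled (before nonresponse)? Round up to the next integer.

n = 1001

n = [z_α·√(p₀q₀) + z_β·√(p₁q₁)]² / (p₁ − p₀)²
  = [1.645·√(0.19·0.81) + 1.282·√(0.15·0.85)]² / (-0.04)²
  = [1.645·0.3923 + 1.282·0.3571]² / 0.0016
  = [1.1031]² / 0.0016
  = 760.52
Adjust for 76% response: 760.52 / 0.76 = 1000.68.
Round up → n = 1001.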